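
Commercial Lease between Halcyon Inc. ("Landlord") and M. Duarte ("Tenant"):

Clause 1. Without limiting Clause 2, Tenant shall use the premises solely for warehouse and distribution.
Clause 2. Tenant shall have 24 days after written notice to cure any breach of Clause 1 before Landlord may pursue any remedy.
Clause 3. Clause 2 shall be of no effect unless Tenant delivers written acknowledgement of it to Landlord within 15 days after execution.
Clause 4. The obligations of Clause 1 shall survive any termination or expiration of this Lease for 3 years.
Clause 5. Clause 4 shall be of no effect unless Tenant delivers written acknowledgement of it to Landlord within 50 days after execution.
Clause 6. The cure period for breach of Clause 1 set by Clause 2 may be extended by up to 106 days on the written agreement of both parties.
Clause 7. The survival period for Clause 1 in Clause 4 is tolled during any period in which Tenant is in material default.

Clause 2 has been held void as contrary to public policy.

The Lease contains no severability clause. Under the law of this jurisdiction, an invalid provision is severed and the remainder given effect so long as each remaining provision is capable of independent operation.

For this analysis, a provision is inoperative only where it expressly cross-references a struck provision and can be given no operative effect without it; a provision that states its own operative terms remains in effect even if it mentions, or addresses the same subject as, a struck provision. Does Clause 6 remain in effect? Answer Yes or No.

Clause 2 is struck. Clause 3 has no operative effect of its own apart from Clause 2 and is therefore inoperative. Clause 6 does nothing except set the extension of the cure period for breach of Clause 1 by reference to Clause 2; with Clause 2 gone it has no independent effect and is inoperative. Clause 1 mentions Clause 2 but its own obligation stands independently of Clause 2, so Clause 1 is not affected. With no severability clause, the stated default rule severs what cannot stand and enforces each remaining provision that can operate on its own. Clause 1, Clause 4, Clause 5, and Clause 7 remain in effect. Clause 6 is among the inoperative provisions, so the answer is no.

No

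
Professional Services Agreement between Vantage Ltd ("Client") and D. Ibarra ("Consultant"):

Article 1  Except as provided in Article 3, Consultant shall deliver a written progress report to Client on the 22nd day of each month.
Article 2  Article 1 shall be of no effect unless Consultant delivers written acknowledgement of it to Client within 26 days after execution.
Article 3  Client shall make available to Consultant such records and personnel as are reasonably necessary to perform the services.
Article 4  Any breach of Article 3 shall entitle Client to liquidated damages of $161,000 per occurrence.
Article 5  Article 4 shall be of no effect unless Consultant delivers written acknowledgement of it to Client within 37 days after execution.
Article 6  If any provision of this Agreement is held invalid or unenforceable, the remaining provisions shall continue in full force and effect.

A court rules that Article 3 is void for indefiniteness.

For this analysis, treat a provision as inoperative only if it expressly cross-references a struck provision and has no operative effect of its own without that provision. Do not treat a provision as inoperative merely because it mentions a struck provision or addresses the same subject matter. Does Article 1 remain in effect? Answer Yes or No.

Article 3 is struck. The whole of Article 4 is the liquidated-damages amount, defined by reference to Article 3, so Article 4 cannot stand once Article 3 is removed. Article 5 operates only by reference to Article 4, so it falls with Article 4. Article 1 mentions Article 3 but its own obligation stands independently of Article 3, so Article 1 is not affected. Article 6 is a severability clause and preserves every provision that can still be given independent effect. That leaves Article 1, Article 2, and Article 6 in effect. Article 1 is among the surviving provisions, so the answer is yes.

Yes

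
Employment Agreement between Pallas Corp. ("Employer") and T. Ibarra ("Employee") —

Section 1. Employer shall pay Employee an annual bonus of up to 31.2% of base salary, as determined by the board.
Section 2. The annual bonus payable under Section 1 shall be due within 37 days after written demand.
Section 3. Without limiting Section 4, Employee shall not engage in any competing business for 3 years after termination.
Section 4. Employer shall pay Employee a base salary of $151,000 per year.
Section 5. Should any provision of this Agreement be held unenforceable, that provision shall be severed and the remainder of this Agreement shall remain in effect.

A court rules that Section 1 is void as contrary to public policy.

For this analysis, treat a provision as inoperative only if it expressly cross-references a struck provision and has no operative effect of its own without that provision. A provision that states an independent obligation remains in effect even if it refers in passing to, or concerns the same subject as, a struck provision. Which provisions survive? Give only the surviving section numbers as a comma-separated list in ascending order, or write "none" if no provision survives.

Section 1 is struck. Section 2 has no operative effect of its own apart from Section 1 and is therefore inoperative. Section 5 is a severability clause and preserves every provision that can still be given independent effect. That leaves Section 3, Section 4, and Section 5 in effect.

3, 4, 5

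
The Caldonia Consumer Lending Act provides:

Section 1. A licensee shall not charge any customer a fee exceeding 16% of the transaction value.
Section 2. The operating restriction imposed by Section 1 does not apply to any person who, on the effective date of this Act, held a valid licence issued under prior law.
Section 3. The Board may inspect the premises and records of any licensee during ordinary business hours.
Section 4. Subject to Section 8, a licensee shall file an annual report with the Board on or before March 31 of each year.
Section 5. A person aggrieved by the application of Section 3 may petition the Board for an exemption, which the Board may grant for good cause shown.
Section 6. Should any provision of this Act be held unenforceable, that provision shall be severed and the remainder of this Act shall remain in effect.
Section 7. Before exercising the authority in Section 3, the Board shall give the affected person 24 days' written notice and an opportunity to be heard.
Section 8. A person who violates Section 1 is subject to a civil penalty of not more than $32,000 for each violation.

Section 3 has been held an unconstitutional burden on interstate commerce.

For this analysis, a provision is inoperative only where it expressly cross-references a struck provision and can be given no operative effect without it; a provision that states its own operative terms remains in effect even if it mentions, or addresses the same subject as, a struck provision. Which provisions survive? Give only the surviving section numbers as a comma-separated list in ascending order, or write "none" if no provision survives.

1, 2, 4, 6, 8

Section 3 is struck. Section 5 operates only by reference to Section 3, so it falls with Section 3. Section 7 operates only by reference to Section 3, so it falls with Section 3. Section 6 is a severability clause and preserves every provision that can still be given independent effect. That leaves Section 1, Section 2, Section 4, Section 6, and Section 8 in effect.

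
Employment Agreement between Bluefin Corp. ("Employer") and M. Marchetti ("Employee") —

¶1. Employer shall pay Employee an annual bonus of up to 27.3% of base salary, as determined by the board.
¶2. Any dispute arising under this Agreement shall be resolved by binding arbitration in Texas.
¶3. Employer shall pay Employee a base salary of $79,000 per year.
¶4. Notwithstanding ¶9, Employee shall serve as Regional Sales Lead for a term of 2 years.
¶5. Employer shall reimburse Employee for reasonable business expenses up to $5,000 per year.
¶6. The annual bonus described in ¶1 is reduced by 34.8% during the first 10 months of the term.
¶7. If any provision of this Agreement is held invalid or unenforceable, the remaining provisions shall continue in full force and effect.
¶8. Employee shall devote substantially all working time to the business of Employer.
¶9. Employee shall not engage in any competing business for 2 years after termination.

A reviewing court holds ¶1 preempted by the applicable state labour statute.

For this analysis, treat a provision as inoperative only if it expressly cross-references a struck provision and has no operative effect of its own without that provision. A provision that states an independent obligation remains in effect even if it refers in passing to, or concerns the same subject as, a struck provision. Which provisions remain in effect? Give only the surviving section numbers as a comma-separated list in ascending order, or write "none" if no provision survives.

2, 3, 4, 5, 7, 8, 9

¶1 is struck. ¶6 has no operative effect of its own apart from ¶1 and is therefore inoperative. ¶7 is a severability clause and preserves every provision that can still be given independent effect. ¶2, ¶3, ¶4, ¶5, ¶7, ¶8, and ¶9 remain in effect.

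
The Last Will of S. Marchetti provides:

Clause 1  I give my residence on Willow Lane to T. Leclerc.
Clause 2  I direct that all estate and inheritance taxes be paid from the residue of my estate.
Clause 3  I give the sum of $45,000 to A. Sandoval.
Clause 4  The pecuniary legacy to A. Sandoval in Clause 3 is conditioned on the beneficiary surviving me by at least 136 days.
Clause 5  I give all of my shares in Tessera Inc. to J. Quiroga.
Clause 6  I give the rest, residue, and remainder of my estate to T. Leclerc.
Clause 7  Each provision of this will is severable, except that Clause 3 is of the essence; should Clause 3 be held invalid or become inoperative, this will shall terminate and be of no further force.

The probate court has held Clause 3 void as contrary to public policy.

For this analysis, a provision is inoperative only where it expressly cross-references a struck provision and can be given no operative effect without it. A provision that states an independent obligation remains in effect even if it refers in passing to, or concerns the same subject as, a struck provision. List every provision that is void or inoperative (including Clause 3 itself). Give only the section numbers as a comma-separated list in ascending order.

1, 2, 3, 4, 5, 6, 7

Clause 3 is struck. Clause 4 operates only by reference to Clause 3, so it falls with Clause 3. Clause 7 makes Clause 3 an essential term, and Clause 3 is the provision held invalid; under Clause 7, the entire will is therefore void. No provision of the will survives.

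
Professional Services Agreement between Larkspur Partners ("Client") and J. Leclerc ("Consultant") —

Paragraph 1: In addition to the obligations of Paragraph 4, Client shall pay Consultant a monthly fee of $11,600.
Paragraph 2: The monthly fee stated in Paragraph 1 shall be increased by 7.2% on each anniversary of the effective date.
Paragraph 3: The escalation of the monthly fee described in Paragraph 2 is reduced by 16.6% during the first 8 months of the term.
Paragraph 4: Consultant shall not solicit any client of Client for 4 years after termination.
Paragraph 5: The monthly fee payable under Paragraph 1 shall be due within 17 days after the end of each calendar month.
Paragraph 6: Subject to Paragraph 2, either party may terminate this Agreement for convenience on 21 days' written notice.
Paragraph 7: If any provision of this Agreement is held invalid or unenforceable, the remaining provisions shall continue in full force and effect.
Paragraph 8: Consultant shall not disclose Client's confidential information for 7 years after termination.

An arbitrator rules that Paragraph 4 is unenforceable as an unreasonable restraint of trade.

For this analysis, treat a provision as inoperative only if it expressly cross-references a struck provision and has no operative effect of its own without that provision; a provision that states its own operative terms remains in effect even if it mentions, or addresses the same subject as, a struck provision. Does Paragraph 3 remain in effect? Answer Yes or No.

Yes

Paragraph 4 is struck. Although Paragraph 1 refers to Paragraph 4, its operative terms do not depend on Paragraph 4, so it remains in effect. No other provision's operative terms depend on Paragraph 4. Paragraph 7 is a severability clause and preserves every provision that can still be given independent effect. That leaves Paragraph 1, Paragraph 2, Paragraph 3, Paragraph 5, Paragraph 6, Paragraph 7, and Paragraph 8 in effect. Paragraph 3 is among the surviving provisions, so the answer is yes.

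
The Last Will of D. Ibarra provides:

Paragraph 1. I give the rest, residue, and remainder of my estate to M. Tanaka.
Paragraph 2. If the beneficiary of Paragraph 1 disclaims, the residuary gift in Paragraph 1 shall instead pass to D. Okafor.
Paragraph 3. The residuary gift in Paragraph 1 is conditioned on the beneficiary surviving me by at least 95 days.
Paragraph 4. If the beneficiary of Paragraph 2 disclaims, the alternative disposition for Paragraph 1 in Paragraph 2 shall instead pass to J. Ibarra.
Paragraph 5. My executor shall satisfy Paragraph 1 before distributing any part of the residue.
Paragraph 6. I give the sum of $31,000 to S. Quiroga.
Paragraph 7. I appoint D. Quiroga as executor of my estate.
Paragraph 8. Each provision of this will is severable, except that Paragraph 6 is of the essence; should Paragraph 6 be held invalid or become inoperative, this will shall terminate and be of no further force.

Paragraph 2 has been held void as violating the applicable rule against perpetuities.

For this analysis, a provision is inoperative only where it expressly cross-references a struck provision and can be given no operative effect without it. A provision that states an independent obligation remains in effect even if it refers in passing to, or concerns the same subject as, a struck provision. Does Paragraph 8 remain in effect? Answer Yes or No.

Yes

Paragraph 2 is struck. Paragraph 4 operates only by reference to Paragraph 2, so it falls with Paragraph 2. Paragraph 8 makes Paragraph 6 an essential term, but Paragraph 6 is unaffected, so the severability proviso in Paragraph 8 preserves the remaining provisions. That leaves Paragraph 1, Paragraph 3, Paragraph 5, Paragraph 6, Paragraph 7, and Paragraph 8 in effect. Paragraph 8 is among the surviving provisions, so the answer is yes.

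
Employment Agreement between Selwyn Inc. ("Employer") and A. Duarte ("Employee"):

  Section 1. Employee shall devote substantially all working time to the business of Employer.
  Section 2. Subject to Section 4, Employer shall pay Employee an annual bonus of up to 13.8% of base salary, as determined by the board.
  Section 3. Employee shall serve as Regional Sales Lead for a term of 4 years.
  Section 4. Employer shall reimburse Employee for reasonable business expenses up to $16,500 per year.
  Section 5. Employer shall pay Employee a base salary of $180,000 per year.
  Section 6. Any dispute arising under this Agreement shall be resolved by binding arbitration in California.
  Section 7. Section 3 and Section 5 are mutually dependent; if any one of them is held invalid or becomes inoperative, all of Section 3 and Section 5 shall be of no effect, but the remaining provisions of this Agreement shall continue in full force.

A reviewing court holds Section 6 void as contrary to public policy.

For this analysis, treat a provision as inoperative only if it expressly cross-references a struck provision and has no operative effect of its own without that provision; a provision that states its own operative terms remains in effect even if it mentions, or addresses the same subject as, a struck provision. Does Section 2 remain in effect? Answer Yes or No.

Section 6 is struck. Nothing else in the Agreement is defined by reference to Section 6. Section 7 ties Section 3 and Section 5 together, but none of those is affected here; the remaining provisions continue in force under Section 7. That leaves Section 1, Section 2, Section 3, Section 4, Section 5, and Section 7 in effect. Section 2 is among the surviving provisions, so the answer is yes.

Yes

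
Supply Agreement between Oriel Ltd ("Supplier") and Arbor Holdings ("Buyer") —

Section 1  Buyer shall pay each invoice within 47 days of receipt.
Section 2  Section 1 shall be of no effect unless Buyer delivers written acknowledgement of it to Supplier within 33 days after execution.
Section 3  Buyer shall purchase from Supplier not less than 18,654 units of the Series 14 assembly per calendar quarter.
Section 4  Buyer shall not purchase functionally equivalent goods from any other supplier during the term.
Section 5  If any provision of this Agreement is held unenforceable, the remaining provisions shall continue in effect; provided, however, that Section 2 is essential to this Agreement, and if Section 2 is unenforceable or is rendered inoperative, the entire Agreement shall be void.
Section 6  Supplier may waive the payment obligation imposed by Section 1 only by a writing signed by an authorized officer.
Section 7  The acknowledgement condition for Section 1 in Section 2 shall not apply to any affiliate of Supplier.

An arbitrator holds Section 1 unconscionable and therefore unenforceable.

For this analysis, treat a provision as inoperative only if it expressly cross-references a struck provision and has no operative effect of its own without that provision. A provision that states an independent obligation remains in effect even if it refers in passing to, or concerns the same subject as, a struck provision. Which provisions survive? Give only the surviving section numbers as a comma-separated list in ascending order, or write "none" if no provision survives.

none

Section 1 is struck. Section 2 operates only by reference to Section 1, so it falls with Section 1. The only function of Section 6 is the waiver condition for Section 1, so it cannot stand once Section 1 is removed. The whole of Section 7 is the carve-out from the acknowledgement condition for Section 1, defined by reference to Section 2, so Section 7 cannot stand once Section 2 is removed. Section 5 makes Section 2 an essential term, and Section 2 has been rendered inoperative by the cascade; under Section 5, the entire Agreement is therefore void. No provision of the Agreement survives.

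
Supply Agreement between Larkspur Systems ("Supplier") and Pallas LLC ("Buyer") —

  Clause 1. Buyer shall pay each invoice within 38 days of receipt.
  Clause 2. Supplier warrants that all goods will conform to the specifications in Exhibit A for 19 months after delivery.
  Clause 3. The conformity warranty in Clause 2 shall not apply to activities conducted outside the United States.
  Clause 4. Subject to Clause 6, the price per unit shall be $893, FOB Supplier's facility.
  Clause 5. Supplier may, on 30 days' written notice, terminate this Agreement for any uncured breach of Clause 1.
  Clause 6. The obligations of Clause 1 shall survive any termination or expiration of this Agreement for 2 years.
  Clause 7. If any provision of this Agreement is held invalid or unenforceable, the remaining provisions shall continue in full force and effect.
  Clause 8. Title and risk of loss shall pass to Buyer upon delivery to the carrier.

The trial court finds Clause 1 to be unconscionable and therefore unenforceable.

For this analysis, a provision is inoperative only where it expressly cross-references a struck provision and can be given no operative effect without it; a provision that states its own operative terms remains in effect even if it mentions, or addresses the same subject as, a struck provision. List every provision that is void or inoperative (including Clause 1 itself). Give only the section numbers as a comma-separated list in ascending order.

1, 5, 6

Clause 1 is struck. Clause 5 operates only by reference to Clause 1, so it falls with Clause 1. Clause 6 has no operative effect of its own apart from Clause 1 and is therefore inoperative. Although Clause 4 refers to Clause 6, its operative terms do not depend on Clause 6, so it remains in effect. Under the severability clause in Clause 7, the remaining provisions continue in force. The provisions still in force are Clause 2, Clause 3, Clause 4, Clause 7, and Clause 8.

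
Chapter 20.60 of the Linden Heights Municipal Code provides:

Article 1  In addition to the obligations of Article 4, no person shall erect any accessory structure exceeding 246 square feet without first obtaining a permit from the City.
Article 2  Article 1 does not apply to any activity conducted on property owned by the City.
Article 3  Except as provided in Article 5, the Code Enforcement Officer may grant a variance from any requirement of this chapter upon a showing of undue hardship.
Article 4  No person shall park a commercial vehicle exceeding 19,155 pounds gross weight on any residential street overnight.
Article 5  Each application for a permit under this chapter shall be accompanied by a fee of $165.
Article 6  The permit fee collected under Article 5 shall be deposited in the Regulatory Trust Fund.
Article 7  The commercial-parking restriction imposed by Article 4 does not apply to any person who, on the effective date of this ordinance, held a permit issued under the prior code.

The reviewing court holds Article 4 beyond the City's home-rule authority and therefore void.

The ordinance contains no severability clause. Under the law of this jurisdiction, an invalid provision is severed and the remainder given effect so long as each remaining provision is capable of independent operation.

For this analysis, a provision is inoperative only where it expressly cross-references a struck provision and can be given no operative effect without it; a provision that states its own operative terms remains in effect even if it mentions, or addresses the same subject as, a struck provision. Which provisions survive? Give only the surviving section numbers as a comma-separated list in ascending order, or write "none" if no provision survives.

Article 4 is struck. The only function of Article 7 is the grandfather exemption from Article 4, so it cannot stand once Article 4 is removed. Article 1 mentions Article 4 but its own obligation stands independently of Article 4, so Article 1 is not affected. With no severability clause, the stated default rule severs what cannot stand and enforces each remaining provision that can operate on its own. Article 1, Article 2, Article 3, Article 5, and Article 6 remain in effect.

1, 2, 3, 5, 6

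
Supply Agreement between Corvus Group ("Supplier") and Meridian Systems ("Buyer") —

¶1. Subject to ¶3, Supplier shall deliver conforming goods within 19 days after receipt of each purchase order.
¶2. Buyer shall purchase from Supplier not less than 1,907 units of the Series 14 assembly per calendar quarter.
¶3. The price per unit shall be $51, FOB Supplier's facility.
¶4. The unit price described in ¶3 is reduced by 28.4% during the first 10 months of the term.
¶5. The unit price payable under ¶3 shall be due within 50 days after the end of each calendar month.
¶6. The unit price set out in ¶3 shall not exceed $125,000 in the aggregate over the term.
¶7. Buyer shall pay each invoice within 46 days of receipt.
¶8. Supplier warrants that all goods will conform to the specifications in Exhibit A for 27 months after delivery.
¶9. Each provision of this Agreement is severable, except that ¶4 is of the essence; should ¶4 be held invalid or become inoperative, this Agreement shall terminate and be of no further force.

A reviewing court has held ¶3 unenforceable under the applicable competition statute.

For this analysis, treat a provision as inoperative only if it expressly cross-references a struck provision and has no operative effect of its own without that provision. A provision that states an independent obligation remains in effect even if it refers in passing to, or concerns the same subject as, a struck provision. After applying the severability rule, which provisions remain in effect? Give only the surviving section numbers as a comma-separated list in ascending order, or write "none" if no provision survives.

¶3 is struck. ¶4 has no operative effect of its own apart from ¶3 and is therefore inoperative. ¶5 has no operative effect of its own apart from ¶3 and is therefore inoperative. ¶6 does nothing except set the aggregate cap on the unit price by reference to ¶3; with ¶3 gone it has no independent effect and is inoperative. ¶9 makes ¶4 an essential term, and ¶4 has been rendered inoperative by the cascade; under ¶9, the entire Agreement is therefore void. No provision of the Agreement survives.

none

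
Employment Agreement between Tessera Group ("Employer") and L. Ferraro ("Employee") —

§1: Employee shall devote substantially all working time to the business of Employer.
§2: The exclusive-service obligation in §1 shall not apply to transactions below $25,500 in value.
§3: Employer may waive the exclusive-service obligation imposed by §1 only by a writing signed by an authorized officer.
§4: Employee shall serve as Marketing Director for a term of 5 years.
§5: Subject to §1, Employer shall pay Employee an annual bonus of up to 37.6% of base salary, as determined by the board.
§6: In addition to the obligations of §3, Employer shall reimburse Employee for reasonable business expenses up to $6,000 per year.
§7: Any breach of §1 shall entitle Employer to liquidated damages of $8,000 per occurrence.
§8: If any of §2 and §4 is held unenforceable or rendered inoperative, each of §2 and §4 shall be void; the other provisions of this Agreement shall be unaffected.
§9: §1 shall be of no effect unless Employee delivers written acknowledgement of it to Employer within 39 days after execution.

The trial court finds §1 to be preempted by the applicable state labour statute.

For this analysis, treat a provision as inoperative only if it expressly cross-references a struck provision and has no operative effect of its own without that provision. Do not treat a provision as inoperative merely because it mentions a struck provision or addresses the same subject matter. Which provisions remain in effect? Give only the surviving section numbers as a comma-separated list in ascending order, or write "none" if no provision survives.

§1 is struck. The whole of §2 is the carve-out from the exclusive-service obligation, defined by reference to §1, so §2 cannot stand once §1 is removed. The only function of §3 is the waiver condition for §1, so it cannot stand once §1 is removed. §7 operates only by reference to §1, so it falls with §1. §9 operates only by reference to §1, so it falls with §1. Although §5 refers to §1, its operative terms do not depend on §1, so it remains in effect. Although §6 refers to §3, its operative terms do not depend on §3, so it remains in effect. §8 declares §2 and §4 mutually dependent; since one of them has fallen, all of them are of no effect. That brings down §4 as well. The remainder continues in force under §8. §5, §6, and §8 remain in effect.

5, 6, 8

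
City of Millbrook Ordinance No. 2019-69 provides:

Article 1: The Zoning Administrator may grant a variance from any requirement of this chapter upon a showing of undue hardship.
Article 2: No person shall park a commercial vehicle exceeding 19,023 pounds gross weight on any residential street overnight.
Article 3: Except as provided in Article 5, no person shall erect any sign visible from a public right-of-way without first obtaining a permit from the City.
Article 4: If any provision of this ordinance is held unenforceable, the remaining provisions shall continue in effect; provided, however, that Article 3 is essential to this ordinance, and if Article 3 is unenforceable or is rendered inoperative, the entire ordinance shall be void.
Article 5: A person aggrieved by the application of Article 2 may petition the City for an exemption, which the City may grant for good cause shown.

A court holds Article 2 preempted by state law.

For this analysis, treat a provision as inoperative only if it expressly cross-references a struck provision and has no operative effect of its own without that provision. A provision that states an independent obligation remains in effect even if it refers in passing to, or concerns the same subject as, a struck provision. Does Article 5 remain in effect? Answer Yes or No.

No

Article 2 is struck. Article 5 operates only by reference to Article 2, so it falls with Article 2. Although Article 3 refers to Article 5, its operative terms do not depend on Article 5, so it remains in effect. Article 4 makes Article 3 an essential term, but Article 3 is unaffected, so the severability proviso in Article 4 preserves the remaining provisions. Article 1, Article 3, and Article 4 remain in effect. Article 5 is among the inoperative provisions, so the answer is no.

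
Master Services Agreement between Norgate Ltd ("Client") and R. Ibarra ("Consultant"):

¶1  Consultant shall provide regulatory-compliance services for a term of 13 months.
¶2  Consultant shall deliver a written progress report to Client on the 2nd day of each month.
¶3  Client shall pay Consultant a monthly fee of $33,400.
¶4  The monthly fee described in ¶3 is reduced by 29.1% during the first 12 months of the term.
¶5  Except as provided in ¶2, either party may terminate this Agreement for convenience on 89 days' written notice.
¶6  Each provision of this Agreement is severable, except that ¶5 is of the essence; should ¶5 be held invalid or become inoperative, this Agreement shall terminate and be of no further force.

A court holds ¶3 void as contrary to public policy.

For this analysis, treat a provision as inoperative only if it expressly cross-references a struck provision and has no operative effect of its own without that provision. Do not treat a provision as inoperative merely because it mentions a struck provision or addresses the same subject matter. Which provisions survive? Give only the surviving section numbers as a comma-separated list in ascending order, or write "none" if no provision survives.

1, 2, 5, 6

¶3 is struck. The whole of ¶4 is the introductory reduction to the monthly fee, defined by reference to ¶3, so ¶4 cannot stand once ¶3 is removed. ¶6 makes ¶5 an essential term, but ¶5 is unaffected, so the severability proviso in ¶6 preserves the remaining provisions. ¶1, ¶2, ¶5, and ¶6 remain in effect.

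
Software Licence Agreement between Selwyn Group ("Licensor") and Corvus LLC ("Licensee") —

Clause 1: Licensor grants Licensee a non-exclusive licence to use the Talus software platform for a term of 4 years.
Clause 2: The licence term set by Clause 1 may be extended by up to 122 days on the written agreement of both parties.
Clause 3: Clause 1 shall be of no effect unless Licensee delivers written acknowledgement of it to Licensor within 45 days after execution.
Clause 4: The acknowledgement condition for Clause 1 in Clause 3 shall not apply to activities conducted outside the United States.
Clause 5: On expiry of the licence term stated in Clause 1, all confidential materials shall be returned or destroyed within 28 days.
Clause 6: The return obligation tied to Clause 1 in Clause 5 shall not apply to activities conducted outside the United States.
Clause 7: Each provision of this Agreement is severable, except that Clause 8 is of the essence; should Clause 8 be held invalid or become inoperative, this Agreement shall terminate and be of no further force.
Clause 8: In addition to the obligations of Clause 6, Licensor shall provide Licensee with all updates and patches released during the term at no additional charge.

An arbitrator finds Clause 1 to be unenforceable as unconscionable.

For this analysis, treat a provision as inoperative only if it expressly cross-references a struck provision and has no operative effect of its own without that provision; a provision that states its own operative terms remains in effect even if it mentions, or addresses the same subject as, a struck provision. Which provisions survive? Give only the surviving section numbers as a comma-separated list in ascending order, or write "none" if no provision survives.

7, 8

Clause 1 is struck. The whole of Clause 2 is the extension of the licence term, defined by reference to Clause 1, so Clause 2 cannot stand once Clause 1 is removed. Clause 3 operates only by reference to Clause 1, so it falls with Clause 1. The only function of Clause 5 is the return obligation tied to Clause 1, so it cannot stand once Clause 1 is removed. Clause 4 does nothing except set the carve-out from the acknowledgement condition for Clause 1 by reference to Clause 3; with Clause 3 gone it has no independent effect and is inoperative. Clause 6 operates only by reference to Clause 5, so it falls with Clause 5. Although Clause 8 refers to Clause 6, its operative terms do not depend on Clause 6, so it remains in effect. Clause 7 makes Clause 8 an essential term, but Clause 8 is unaffected, so the severability proviso in Clause 7 preserves the remaining provisions. That leaves Clause 7 and Clause 8 in effect.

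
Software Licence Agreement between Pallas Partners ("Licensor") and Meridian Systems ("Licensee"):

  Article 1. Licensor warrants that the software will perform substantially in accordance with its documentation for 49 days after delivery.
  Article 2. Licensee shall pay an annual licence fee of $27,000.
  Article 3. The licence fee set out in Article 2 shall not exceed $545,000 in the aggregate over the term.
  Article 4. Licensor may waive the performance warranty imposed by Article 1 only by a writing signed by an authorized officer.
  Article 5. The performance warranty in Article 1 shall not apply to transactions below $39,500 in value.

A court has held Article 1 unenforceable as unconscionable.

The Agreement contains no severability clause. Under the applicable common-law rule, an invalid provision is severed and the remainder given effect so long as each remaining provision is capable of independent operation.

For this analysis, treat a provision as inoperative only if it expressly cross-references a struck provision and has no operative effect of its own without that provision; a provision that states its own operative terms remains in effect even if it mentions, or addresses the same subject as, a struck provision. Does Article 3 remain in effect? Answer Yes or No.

Yes

Article 1 is struck. Article 4 operates only by reference to Article 1, so it falls with Article 1. Article 5 does nothing except set the carve-out from the performance warranty by reference to Article 1; with Article 1 gone it has no independent effect and is inoperative. With no severability clause, the stated default rule severs what cannot stand and enforces each remaining provision that can operate on its own. Article 2 and Article 3 remain in effect. Article 3 is among the surviving provisions, so the answer is yes.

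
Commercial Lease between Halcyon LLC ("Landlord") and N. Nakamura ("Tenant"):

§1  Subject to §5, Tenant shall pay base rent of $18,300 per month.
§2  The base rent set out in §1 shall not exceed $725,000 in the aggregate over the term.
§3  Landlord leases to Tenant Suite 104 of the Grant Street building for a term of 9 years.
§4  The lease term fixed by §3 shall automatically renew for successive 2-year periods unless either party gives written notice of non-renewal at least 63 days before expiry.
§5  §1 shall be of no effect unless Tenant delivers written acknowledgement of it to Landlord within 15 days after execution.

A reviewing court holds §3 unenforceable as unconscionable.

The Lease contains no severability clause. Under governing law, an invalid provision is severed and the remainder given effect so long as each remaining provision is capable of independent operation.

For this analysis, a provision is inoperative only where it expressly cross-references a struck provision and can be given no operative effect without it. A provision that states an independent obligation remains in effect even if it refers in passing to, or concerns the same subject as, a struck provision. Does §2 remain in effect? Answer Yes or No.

Yes

§3 is struck. §4 operates only by reference to §3, so it falls with §3. Under the stated default rule, only provisions that cannot operate independently fall away; the rest are enforced. §1, §2, and §5 remain in effect. §2 is among the surviving provisions, so the answer is yes.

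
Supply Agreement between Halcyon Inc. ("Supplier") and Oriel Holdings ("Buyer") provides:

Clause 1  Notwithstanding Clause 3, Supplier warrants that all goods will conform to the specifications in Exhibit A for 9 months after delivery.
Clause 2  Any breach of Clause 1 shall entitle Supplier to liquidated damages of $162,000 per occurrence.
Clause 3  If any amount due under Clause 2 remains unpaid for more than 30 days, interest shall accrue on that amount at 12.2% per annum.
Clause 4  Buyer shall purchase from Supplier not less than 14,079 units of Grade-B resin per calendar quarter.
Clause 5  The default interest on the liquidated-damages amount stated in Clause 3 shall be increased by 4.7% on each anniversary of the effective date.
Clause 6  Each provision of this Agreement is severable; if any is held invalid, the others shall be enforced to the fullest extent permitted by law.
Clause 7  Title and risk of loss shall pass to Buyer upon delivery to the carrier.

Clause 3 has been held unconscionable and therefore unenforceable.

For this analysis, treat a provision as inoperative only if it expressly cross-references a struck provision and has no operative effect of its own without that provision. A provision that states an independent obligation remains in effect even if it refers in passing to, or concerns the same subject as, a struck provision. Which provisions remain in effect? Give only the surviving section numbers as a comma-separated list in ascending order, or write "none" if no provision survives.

1, 2, 4, 6, 7

Clause 3 is struck. Clause 5 does nothing except set the escalation of the default interest on the liquidated-damages amount by reference to Clause 3; with Clause 3 gone it has no independent effect and is inoperative. Clause 1 mentions Clause 3 but its own obligation stands independently of Clause 3, so Clause 1 is not affected. Clause 6 is a severability clause and preserves every provision that can still be given independent effect. Clause 1, Clause 2, Clause 4, Clause 6, and Clause 7 remain in effect.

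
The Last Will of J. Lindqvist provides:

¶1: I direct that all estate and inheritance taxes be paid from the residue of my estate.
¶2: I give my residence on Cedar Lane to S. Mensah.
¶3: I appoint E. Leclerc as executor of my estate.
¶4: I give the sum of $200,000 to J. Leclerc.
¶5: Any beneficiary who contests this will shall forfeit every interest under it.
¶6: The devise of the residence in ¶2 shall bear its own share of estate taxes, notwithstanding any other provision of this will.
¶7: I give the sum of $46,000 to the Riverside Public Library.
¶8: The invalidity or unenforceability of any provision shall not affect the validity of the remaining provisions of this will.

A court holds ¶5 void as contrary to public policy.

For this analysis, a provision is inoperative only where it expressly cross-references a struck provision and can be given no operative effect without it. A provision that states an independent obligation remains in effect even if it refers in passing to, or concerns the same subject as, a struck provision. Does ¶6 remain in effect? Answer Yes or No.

¶5 is struck. Nothing else in the will is defined by reference to ¶5. ¶8 is a severability clause and preserves every provision that can still be given independent effect. That leaves ¶1, ¶2, ¶3, ¶4, ¶6, ¶7, and ¶8 in effect. ¶6 is among the surviving provisions, so the answer is yes.

Yes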